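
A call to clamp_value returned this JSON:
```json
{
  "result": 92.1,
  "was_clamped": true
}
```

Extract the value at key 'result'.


92.1


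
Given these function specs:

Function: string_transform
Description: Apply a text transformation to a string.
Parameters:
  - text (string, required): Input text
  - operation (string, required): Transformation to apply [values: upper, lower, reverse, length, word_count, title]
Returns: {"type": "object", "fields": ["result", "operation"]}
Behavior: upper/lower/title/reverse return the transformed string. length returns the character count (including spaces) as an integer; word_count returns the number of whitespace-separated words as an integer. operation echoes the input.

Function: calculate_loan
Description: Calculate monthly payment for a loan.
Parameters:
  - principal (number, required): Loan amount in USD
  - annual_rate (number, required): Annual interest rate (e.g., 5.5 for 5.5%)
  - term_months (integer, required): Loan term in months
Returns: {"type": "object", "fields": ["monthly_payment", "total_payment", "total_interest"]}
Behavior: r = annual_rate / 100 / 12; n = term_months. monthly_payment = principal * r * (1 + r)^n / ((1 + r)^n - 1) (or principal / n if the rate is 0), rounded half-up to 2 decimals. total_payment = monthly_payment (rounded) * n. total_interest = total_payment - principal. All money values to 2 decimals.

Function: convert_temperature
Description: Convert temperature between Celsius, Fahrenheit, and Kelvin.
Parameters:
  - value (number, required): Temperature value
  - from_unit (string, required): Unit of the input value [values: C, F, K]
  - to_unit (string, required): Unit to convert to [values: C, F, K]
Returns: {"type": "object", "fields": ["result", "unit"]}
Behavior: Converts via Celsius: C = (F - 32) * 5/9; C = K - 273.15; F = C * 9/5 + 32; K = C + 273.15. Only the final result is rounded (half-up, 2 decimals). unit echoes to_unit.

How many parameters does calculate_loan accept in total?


Parameters of calculate_loan: principal (required), annual_rate (required), term_months (required)
Total:
3


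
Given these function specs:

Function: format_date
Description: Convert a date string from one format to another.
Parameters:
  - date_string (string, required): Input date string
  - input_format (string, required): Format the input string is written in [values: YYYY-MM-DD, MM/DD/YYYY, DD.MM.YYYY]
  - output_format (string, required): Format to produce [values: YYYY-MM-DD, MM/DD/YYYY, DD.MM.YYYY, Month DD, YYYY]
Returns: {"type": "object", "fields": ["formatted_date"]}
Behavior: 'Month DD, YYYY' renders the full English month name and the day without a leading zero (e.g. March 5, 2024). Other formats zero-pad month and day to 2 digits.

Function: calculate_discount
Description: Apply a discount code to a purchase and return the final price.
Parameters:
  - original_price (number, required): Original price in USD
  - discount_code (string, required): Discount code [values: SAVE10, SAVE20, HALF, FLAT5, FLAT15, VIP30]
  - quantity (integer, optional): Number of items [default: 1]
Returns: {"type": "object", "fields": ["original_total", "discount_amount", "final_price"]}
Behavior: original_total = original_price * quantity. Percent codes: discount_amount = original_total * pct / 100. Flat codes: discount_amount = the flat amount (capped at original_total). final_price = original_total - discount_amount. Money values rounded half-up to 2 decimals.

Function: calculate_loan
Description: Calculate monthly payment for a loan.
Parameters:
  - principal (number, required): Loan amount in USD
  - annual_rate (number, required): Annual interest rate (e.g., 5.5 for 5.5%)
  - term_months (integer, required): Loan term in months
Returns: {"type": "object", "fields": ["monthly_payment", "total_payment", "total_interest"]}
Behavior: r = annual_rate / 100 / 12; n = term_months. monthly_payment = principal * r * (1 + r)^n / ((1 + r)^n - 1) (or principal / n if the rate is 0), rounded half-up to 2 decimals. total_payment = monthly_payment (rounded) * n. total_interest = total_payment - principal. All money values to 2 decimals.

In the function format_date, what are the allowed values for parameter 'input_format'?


The format_date spec declares:
  - input_format (string, required): Format the input string is written in [values: YYYY-MM-DD, MM/DD/YYYY, DD.MM.YYYY]
Allowed values:
YYYY-MM-DD, MM/DD/YYYY, DD.MM.YYYY


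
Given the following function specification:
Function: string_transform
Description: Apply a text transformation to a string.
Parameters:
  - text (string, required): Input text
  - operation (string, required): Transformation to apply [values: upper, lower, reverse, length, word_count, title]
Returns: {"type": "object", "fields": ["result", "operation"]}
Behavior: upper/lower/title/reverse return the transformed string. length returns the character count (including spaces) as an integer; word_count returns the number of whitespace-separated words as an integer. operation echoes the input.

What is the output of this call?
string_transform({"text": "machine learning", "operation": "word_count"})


words: machine, learning -> 2
Output:
{"result": 2, "operation": "word_count"}


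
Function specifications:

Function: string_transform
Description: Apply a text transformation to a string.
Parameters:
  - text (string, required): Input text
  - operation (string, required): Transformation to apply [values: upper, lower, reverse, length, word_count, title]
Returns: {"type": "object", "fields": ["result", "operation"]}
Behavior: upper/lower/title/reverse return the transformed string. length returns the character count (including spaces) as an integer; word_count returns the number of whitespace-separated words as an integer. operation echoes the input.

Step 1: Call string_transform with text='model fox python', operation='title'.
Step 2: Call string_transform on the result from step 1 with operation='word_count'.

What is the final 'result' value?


Step 1: string_transform(text='model fox python', operation='title')
  -> result = 'Model Fox Python'
Step 2: string_transform(text='Model Fox Python', operation='word_count')
  words: Model, Fox, Python -> 3
  -> result = 3
3


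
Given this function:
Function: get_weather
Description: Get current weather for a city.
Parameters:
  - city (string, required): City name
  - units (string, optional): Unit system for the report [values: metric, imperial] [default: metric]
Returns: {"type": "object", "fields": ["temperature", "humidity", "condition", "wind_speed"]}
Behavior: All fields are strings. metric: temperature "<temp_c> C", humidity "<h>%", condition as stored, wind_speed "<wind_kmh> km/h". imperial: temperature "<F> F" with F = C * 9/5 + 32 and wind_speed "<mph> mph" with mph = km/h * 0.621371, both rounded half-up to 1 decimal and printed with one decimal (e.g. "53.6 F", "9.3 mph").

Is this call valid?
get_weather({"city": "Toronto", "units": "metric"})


Checking all required parameters present and types match... All valid.
Valid


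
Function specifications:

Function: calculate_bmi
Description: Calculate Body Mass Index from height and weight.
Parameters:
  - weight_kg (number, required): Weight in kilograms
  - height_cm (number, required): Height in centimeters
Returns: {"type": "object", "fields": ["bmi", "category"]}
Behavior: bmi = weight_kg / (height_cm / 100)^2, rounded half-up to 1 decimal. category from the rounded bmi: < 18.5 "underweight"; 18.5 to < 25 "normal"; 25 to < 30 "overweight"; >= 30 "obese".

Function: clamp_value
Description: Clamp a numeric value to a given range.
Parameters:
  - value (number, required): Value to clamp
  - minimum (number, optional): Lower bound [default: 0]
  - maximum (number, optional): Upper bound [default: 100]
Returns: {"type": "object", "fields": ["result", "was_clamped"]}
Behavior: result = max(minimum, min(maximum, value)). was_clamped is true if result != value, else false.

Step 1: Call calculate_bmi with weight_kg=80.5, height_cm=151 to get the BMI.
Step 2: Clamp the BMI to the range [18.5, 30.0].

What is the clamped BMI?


Step 1: calculate_bmi(weight_kg=80.5, height_cm=151)
  height_m = 151 / 100 = 1.51
  bmi = 80.5 / 1.51^2 = 80.5 / 2.2801 = 35.305469 -> 35.3
  35.3 >= 30 -> obese
  -> bmi = 35.3
Step 2: clamp_value(value=35.3, minimum=18.5, maximum=30.0)
  result = max(18.5, min(30.0, 35.3)) = max(18.5, 30.0) = 30.0
  was_clamped = (30.0 != 35.3) = true
  -> result = 30.0
30.0


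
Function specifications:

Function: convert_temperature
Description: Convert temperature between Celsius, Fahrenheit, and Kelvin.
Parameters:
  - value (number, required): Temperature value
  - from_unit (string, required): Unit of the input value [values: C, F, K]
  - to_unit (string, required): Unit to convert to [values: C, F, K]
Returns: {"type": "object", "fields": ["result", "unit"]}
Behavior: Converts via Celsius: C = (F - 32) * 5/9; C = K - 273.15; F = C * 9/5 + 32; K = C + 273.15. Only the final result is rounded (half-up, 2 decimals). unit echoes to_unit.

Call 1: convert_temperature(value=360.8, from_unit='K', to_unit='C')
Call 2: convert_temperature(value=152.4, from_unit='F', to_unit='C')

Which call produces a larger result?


Call 1:
  To C: 360.8 - 273.15 = 87.65
  Target is C: 87.65
  Round to 2 decimals: 87.65
  -> 87.65 C
Call 2:
  To C: (152.4 - 32) * 5/9 = 66.888889
  Target is C: 66.888889
  Round to 2 decimals: 66.89
  -> 66.89 C
Call 1 (87.65 C)


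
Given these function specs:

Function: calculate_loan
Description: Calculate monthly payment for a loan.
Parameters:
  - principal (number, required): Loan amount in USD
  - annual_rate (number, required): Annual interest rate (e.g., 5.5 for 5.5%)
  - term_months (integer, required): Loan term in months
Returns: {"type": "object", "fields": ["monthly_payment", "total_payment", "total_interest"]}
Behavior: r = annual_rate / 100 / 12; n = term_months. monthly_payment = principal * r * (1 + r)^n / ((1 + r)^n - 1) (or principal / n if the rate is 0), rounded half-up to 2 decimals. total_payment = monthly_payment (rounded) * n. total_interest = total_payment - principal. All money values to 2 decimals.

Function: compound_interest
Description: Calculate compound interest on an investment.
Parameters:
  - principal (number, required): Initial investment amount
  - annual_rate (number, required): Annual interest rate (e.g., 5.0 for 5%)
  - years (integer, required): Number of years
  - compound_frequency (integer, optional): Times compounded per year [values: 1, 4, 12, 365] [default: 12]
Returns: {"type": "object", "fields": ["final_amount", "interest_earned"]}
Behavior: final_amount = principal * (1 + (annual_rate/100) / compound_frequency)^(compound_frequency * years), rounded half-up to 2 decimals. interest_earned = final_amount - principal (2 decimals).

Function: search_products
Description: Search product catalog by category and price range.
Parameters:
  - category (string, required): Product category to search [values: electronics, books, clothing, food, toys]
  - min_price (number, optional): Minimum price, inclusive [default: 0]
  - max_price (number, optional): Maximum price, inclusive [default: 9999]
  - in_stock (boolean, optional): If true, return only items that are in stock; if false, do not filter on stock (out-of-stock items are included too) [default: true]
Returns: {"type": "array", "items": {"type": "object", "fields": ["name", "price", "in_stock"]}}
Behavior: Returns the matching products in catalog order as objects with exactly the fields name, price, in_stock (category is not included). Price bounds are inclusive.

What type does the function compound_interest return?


The compound_interest spec declares Returns: {"type": "object", "fields": ["final_amount", "interest_earned"]}
Type:
object


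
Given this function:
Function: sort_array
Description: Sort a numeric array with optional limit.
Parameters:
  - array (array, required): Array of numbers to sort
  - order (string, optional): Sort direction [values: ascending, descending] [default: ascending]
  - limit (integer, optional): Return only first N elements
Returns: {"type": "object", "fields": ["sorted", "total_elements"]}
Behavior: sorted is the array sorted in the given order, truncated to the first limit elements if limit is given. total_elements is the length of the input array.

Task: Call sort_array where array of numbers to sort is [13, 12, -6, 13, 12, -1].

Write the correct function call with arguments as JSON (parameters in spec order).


Mapping each described value to its parameter name:
  'Array of numbers to sort' -> array = [13, 12, -6, 13, 12, -1]
sort_array({"array": [13, 12, -6, 13, 12, -1]})


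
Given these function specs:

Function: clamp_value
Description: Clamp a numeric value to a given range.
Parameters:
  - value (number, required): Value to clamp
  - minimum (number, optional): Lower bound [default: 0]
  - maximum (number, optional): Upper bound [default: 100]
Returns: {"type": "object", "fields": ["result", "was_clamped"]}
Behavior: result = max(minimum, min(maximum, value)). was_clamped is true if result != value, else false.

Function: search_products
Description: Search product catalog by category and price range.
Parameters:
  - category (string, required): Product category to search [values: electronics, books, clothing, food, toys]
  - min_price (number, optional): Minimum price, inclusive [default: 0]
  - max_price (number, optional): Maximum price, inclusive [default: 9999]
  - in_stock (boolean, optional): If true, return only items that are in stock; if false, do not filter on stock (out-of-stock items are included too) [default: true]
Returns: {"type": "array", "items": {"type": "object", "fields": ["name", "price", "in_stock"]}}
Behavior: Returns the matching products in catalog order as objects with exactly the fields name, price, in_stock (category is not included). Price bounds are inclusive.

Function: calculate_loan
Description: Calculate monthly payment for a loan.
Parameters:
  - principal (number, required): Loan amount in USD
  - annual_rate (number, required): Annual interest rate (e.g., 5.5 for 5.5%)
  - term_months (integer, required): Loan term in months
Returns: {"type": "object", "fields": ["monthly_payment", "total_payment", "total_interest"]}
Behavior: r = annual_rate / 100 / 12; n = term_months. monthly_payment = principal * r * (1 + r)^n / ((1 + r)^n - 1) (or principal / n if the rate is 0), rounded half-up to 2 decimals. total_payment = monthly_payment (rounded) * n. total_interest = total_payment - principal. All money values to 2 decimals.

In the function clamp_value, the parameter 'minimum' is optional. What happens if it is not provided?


The clamp_value spec declares:
  - minimum (number, optional): Lower bound [default: 0]
It defaults to 0


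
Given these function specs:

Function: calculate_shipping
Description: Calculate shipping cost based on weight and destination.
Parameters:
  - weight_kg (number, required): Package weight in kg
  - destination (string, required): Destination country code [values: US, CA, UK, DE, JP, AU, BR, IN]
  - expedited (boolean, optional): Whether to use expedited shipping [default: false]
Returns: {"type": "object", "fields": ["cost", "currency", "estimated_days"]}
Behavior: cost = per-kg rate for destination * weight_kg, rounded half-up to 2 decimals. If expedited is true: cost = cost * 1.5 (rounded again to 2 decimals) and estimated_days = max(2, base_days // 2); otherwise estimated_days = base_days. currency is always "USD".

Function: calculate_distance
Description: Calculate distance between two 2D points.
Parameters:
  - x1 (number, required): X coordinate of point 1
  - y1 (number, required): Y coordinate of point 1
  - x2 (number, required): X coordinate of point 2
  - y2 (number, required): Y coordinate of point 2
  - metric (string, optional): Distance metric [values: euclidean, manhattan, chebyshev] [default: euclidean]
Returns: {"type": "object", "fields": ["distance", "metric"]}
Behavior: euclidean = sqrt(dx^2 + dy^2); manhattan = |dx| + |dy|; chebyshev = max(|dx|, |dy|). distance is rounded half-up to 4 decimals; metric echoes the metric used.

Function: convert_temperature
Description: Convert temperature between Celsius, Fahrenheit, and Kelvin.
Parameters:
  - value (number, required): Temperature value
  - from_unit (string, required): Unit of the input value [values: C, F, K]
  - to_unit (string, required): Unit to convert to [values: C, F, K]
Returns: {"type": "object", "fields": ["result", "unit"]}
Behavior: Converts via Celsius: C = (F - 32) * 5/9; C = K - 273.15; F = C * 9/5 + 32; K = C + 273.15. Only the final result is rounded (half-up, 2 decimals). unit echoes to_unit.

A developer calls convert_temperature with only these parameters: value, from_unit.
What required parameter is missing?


Required parameters: value, from_unit, to_unit
Provided: value, from_unit
Missing: to_unit
to_unit


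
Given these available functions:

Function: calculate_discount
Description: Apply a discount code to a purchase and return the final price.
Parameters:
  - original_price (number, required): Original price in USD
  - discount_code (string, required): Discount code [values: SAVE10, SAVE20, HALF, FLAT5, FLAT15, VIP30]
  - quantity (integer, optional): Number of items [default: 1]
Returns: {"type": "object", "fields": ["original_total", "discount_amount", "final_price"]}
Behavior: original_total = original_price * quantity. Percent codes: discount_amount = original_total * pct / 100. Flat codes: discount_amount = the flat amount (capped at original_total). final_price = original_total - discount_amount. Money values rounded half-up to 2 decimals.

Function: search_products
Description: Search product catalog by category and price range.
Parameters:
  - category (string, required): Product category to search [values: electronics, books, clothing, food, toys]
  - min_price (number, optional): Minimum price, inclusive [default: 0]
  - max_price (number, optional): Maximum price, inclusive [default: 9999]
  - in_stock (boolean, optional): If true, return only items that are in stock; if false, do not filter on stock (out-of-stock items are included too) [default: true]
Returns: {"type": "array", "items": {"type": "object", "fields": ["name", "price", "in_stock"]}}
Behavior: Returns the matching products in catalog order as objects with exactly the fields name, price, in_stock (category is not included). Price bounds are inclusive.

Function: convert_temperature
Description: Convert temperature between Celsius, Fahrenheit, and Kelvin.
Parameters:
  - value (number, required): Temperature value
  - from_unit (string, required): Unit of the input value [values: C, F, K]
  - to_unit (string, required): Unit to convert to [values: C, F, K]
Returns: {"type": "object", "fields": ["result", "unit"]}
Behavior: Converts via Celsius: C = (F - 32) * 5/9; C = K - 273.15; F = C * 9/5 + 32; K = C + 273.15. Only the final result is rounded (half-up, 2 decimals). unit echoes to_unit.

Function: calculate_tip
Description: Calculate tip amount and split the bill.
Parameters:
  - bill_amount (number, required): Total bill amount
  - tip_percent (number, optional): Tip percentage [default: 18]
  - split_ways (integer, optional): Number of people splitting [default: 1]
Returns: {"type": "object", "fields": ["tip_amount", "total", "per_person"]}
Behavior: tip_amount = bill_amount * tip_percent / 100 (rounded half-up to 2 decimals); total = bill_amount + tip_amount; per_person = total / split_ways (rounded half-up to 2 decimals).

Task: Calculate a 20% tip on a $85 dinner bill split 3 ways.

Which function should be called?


The task needs a function whose description is: Calculate tip amount and split the bill.
calculate_tip


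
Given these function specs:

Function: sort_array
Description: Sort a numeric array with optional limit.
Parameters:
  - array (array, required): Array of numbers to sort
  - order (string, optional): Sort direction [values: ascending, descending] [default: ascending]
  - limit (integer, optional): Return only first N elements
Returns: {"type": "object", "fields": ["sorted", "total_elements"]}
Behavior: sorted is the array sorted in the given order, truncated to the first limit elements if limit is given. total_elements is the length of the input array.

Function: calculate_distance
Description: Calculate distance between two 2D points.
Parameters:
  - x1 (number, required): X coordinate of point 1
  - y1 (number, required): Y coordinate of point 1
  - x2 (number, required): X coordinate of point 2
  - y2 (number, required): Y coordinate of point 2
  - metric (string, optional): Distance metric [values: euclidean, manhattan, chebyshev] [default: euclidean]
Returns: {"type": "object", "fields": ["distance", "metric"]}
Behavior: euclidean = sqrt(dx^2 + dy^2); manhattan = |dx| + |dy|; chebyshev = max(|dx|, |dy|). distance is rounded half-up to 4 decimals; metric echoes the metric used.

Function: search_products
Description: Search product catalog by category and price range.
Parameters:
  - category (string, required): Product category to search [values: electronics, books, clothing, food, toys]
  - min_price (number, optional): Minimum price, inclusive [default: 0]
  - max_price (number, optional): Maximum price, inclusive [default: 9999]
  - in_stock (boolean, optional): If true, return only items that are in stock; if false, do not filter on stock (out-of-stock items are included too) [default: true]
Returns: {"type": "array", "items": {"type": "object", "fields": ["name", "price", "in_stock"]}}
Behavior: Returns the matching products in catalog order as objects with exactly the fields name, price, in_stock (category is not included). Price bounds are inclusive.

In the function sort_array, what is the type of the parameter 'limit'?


The sort_array spec declares:
  - limit (integer, optional): Return only first N elements
Type:
integer


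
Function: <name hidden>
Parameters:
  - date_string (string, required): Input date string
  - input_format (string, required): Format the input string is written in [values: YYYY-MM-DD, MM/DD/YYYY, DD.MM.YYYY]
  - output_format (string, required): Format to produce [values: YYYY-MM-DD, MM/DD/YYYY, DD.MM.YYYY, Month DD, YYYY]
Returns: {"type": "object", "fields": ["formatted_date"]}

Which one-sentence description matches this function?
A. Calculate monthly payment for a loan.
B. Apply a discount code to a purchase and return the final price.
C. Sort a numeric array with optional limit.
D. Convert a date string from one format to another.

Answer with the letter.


Parameters date_string, input_format, output_format and return ["formatted_date"] fit: Convert a date string from one format to another.
D


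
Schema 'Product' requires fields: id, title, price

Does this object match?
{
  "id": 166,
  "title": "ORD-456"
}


Checking required fields...
Missing: price
Invalid - missing required field 'price'


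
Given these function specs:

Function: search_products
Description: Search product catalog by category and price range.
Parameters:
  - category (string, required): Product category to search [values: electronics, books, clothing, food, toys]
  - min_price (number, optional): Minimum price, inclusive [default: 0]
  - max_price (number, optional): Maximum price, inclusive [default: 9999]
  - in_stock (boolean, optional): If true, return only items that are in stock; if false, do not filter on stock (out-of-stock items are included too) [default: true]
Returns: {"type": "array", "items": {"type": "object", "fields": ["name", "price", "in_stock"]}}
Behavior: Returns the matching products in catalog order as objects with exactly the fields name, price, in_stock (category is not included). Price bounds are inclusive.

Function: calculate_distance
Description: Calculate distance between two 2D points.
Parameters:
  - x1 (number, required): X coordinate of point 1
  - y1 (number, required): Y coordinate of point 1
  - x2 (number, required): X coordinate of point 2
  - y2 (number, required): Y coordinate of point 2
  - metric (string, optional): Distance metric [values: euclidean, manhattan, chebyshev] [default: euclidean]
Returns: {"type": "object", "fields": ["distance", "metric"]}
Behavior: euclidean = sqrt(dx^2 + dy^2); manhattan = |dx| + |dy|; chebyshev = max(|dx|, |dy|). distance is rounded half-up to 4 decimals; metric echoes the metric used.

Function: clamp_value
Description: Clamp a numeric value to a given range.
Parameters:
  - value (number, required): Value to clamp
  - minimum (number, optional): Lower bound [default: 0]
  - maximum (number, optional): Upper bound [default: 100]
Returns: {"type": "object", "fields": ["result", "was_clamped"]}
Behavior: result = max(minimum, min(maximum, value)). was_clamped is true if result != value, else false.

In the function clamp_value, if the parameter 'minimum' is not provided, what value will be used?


The clamp_value spec declares:
  - minimum (number, optional): Lower bound [default: 0]
Default:
0


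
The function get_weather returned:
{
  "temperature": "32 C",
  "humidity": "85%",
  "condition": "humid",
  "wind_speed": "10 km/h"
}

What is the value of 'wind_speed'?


10 km/h


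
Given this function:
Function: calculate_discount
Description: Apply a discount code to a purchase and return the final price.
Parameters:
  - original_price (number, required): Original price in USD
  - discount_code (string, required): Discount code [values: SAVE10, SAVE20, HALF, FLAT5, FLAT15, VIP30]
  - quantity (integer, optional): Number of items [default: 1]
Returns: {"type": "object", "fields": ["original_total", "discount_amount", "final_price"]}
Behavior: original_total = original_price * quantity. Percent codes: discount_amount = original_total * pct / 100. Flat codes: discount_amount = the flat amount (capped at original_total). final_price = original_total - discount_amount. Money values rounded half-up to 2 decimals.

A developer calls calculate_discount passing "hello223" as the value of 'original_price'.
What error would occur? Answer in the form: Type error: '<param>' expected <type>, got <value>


Spec: 'original_price' is declared as number; "hello223" is a string.
Type error: 'original_price' expected number, got "hello223"


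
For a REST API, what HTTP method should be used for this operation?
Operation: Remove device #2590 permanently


GET = read, POST = create, PUT = update/replace, DELETE = remove
This operation is a removal.
DELETE


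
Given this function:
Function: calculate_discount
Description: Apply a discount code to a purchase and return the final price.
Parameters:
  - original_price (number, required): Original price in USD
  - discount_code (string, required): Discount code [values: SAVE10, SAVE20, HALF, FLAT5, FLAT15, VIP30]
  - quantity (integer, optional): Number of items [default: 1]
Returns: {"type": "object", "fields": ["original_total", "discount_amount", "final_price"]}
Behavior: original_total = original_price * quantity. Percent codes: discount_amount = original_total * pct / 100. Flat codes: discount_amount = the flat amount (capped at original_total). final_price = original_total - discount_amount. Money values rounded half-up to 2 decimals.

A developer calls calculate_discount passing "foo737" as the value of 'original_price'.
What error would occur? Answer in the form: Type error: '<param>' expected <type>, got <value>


Spec: 'original_price' is declared as number; "foo737" is a string.
Type error: 'original_price' expected number, got "foo737"


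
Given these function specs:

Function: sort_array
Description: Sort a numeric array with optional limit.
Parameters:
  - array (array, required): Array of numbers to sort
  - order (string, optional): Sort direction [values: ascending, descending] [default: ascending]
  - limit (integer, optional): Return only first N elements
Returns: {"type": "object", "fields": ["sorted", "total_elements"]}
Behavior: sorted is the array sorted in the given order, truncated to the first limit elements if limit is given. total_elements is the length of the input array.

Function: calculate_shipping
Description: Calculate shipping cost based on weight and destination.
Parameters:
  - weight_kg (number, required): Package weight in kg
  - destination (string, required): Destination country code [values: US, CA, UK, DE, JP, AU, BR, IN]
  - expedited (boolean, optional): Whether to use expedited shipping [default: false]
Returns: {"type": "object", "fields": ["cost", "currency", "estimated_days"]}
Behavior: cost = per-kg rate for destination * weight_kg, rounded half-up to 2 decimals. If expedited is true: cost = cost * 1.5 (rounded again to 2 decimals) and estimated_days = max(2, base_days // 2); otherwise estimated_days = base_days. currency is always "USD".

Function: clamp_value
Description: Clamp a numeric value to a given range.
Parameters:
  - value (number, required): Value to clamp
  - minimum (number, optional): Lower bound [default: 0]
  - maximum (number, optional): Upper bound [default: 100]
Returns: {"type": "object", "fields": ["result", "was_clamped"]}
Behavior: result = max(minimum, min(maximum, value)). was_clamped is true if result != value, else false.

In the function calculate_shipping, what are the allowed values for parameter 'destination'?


The calculate_shipping spec declares:
  - destination (string, required): Destination country code [values: US, CA, UK, DE, JP, AU, BR, IN]
Allowed values:
US, CA, UK, DE, JP, AU, BR, IN


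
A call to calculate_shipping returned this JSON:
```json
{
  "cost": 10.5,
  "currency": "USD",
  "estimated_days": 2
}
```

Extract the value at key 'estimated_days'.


2


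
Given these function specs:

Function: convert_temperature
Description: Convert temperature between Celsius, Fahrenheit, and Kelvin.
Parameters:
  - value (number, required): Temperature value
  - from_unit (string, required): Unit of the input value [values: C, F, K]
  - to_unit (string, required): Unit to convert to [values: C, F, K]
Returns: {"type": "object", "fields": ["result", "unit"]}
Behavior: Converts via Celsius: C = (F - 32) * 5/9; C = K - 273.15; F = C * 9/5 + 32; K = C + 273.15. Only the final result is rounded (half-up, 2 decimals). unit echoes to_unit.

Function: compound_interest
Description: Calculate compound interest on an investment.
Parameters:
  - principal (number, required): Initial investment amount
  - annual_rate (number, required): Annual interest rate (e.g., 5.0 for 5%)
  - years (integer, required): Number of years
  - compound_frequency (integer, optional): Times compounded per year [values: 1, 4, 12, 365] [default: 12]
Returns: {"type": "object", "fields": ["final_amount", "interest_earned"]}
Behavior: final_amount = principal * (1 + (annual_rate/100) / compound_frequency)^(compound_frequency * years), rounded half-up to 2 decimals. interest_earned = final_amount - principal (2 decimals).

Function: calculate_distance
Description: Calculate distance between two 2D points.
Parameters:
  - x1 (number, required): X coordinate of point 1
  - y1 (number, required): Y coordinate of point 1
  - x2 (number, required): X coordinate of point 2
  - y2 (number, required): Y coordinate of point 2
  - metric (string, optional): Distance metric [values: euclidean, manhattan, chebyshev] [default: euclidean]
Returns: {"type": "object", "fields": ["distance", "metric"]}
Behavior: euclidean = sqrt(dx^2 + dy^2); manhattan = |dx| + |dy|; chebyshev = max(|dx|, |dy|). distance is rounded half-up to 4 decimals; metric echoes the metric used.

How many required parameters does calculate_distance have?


Parameters of calculate_distance: x1 (required), y1 (required), x2 (required), y2 (required), metric (optional)
Required count:
4


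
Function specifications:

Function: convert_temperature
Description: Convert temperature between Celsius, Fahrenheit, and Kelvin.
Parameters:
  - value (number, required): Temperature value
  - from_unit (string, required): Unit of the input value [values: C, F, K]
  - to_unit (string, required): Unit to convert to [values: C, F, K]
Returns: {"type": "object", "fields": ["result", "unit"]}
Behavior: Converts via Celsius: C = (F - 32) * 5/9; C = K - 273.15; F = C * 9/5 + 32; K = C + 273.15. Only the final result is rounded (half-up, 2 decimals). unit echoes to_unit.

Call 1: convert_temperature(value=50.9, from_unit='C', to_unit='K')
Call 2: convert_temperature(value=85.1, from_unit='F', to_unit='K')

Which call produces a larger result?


Call 1:
  Input already in C: 50.9
  To K: 50.9 + 273.15 = 324.05
  Round to 2 decimals: 324.05
  -> 324.05 K
Call 2:
  To C: (85.1 - 32) * 5/9 = 29.5
  To K: 29.5 + 273.15 = 302.65
  Round to 2 decimals: 302.65
  -> 302.65 K
Call 1 (324.05 K)


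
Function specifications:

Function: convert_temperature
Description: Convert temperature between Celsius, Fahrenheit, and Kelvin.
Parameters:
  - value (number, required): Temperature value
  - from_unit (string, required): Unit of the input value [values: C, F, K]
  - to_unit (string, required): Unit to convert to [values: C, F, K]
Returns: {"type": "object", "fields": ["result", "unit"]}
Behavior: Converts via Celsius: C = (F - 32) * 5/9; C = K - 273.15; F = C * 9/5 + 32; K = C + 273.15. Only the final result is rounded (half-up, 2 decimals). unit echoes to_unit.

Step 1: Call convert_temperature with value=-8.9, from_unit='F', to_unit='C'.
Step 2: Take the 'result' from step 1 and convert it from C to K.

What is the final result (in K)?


Step 1: convert_temperature(value=-8.9, from_unit=F, to_unit=C)
  To C: (-8.9 - 32) * 5/9 = -22.722222
  Target is C: -22.722222
  Round to 2 decimals: -22.72
  -> result = -22.72 C
Step 2: convert_temperature(value=-22.72, from_unit=C, to_unit=K)
  Input already in C: -22.72
  To K: -22.72 + 273.15 = 250.43
  Round to 2 decimals: 250.43
  -> result = 250.43 K
250.43 K


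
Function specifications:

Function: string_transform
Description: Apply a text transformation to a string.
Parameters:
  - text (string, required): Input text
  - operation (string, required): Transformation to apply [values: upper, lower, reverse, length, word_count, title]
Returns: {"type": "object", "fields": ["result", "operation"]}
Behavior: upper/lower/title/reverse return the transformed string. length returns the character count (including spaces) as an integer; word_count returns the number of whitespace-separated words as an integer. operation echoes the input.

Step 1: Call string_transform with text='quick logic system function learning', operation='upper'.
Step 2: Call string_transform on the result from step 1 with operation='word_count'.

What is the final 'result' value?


Step 1: string_transform(text='quick logic system function learning', operation='upper')
  -> result = 'QUICK LOGIC SYSTEM FUNCTION LEARNING'
Step 2: string_transform(text='QUICK LOGIC SYSTEM FUNCTION LEARNING', operation='word_count')
  words: QUICK, LOGIC, SYSTEM, FUNCTION, LEARNING -> 5
  -> result = 5
5


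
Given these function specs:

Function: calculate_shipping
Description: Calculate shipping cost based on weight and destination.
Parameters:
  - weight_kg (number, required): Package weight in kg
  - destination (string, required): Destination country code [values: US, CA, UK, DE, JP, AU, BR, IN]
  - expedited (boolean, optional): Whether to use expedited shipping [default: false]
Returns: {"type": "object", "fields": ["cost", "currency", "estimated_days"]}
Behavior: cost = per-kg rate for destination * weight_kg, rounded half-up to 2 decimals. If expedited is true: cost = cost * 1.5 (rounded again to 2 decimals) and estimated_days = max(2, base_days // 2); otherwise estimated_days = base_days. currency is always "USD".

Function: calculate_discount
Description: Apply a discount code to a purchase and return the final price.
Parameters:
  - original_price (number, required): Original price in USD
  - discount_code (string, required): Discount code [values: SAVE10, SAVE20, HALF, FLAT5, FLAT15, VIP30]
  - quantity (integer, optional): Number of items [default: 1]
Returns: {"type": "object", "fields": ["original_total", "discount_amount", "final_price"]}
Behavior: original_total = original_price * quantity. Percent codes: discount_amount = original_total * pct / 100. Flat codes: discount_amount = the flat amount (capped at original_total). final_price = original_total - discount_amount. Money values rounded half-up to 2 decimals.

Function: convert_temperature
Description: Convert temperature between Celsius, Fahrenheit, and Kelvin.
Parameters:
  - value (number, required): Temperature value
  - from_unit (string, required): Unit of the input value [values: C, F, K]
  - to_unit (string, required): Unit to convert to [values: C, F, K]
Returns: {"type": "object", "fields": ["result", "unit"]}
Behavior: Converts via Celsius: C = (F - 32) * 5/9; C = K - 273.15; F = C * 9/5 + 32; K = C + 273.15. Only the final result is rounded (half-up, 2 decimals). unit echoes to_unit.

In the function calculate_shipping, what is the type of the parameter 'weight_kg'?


The calculate_shipping spec declares:
  - weight_kg (number, required): Package weight in kg
Type:
number


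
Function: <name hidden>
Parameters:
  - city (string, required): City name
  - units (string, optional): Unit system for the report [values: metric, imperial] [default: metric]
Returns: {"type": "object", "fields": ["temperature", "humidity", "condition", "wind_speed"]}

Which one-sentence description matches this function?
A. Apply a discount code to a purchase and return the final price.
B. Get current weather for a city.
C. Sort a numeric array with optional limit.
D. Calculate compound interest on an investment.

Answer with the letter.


Parameters city, units and return ["temperature", "humidity", "condition", "wind_speed"] fit: Get current weather for a city.
B


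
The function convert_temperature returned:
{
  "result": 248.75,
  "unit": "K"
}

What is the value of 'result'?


248.75


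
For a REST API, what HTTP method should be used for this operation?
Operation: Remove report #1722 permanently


GET = read, POST = create, PUT = update/replace, DELETE = remove
This operation is a removal.
DELETE


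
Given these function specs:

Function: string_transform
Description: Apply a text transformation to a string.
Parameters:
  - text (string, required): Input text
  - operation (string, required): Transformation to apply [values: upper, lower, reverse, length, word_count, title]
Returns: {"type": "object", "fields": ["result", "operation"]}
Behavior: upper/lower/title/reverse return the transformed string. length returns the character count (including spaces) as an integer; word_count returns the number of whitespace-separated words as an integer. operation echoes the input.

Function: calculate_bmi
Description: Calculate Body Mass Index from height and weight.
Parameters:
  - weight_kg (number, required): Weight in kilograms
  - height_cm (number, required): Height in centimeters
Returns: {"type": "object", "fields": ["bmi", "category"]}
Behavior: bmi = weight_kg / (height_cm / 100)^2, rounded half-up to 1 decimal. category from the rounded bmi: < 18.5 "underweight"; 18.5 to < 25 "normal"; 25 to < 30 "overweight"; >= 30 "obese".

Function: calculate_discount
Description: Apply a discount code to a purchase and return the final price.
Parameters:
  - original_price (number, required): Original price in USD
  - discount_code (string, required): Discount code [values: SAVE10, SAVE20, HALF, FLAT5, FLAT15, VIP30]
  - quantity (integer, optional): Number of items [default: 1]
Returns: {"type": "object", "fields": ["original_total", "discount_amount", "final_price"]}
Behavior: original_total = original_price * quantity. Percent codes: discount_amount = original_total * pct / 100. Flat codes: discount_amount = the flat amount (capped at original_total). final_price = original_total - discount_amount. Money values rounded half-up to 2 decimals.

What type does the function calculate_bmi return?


The calculate_bmi spec declares Returns: {"type": "object", "fields": ["bmi", "category"]}
Type:
object


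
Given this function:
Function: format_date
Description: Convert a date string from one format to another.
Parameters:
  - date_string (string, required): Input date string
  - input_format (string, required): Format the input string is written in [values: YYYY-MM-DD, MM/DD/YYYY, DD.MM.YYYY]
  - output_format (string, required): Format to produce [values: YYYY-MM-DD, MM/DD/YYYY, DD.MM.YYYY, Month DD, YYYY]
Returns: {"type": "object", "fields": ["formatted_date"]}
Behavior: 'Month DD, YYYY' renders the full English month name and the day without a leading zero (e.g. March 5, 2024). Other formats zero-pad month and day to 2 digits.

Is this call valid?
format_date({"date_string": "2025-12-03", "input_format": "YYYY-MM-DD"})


Checking required parameters...
Missing required parameter: output_format
Invalid - missing required parameter 'output_format'
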